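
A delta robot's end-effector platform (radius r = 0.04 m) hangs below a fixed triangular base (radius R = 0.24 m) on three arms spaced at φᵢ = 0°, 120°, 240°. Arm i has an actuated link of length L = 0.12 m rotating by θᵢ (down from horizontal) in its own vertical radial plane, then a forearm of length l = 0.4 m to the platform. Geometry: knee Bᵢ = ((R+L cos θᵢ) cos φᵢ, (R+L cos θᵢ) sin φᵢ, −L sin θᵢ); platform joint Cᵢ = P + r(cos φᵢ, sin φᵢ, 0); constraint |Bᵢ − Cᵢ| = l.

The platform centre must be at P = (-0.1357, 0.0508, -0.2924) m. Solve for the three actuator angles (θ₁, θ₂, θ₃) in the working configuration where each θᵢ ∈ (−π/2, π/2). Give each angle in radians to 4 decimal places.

θ₁ = 1.3968, θ₂ = -0.3484, θ₃ = 0.4364

φ1=0.0° → target in arm frame (-0.1357, 0.0508)
  A cos θ + B sin θ = C:  0.3357·cos θ + -0.2924·sin θ = -0.2299
  √(A²+B²)=0.4452;  θ1 = -0.7166+2.1134 ≈ 1.3968
arm 2 (φ=120.0°): x'=0.1118, y'=0.0921
  e−x'=0.0882;  (l²−L²−(e−x')²−y'²−z²)/2L = 0.1827
  √(A²+B²)=0.3054;  θ2 = -1.2780+0.9296 ≈ -0.3484
arm 3 (φ=240.0°): x'=0.0239, y'=-0.1429
  e−x'=0.1761;  (l²−L²−(e−x')²−y'²−z²)/2L = 0.0360
  √(A²+B²)=0.3414;  θ3 = -1.0286+1.4650 ≈ 0.4364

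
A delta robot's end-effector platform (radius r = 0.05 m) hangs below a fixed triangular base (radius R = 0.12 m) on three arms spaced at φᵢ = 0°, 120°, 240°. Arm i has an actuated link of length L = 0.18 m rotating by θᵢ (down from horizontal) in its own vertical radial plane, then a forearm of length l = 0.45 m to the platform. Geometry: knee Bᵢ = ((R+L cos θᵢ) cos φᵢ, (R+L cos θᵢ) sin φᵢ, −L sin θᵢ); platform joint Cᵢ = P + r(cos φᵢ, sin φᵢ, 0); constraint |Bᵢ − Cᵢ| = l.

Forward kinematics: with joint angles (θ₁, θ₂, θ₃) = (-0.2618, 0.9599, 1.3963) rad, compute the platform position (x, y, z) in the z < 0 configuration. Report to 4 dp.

(0.2933, 0.1140, -0.3859)

arm 1 at φ=0.0°: ρ1 = 0.2439;  S1 = (0.2439, 0.0000, 0.0466)
φ2=120.0°: virtual centre (-0.0866, 0.1500, -0.1474), radius l
S3 = (0.1013·cos240.0°, 0.1013·sin240.0°, -0.1773) = (-0.0506, -0.0877, -0.1773)
eliminate P² terms by subtracting sphere 1 from 2 and 3
linear system: -0.6610x+0.3001y = -0.0099−-0.3881z; -0.5890x+-0.1754y = -0.0200−-0.4477z
Cramer: x(z) = 0.0264-0.6916z;  y(z) = 0.0252-0.2302z
quadratic in z: (1.5313)z²+(0.1960)z+(-0.1524)=0, √Δ=0.9859 → z ∈ {-0.3859, 0.2579}; z = -0.3859 (taking z<0)
x = 0.2933, y = 0.1140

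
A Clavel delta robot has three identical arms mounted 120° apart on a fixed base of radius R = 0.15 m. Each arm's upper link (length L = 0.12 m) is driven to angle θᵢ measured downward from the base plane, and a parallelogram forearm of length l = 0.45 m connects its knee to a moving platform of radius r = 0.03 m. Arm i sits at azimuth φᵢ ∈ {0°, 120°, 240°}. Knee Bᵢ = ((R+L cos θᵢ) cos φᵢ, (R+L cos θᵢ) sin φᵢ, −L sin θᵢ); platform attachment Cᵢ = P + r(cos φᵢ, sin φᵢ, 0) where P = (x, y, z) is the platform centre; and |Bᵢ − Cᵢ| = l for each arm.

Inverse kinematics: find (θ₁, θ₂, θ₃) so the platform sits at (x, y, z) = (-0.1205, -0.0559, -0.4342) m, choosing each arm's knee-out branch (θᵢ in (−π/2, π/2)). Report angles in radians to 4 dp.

φ1=0.0° → target in arm frame (-0.1205, -0.0559)
  A=0.2405, B=-0.4342, C=(l²−L²−A²−y'²−z²)/(2L)=-0.2558
  √(A²+B²)=0.4964;  θ1 = -1.0650+2.1122 ≈ 1.0473
rotate P by −φ2: (0.0118, 0.1323, -0.4342)
  A=0.1082, B=-0.4342, C=(l²−L²−A²−y'²−z²)/(2L)=-0.1235
  √(A²+B²)=0.4475;  θ2 = -1.3267+1.8504 ≈ 0.5237
rotate P by −φ3: (0.1087, -0.0764, -0.4342)
  A cos θ + B sin θ = C:  0.0113·cos θ + -0.4342·sin θ = -0.0267
  √(A²+B²)=0.4343;  θ3 = -1.5447+1.6322 ≈ 0.0875

θ₁ = 1.0473, θ₂ = 0.5237, θ₃ = 0.0875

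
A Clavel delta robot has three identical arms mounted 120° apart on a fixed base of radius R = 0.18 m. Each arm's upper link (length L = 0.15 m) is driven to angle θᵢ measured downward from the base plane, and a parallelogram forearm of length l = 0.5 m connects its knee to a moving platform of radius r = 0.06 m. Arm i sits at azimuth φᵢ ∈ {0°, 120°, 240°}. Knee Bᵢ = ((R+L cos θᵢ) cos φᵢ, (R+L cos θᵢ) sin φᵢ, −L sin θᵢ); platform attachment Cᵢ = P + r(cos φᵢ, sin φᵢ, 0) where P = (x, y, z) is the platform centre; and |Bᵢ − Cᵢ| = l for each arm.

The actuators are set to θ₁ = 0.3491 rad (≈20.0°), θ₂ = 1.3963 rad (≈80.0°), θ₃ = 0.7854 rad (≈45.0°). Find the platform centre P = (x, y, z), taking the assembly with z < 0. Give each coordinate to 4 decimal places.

(0.1488, -0.1161, -0.5245)

S1 = (0.2610·cos0.0°, 0.2610·sin0.0°, -0.0513) = (0.2610, 0.0000, -0.0513)
φ2=120.0°: virtual centre (-0.0730, 0.1265, -0.1477), radius l
arm 3 at φ=240.0°: (R−r)+L cos θ3 = 0.2261;  S3 = (-0.1130, -0.1958, -0.1061)
eliminate P² terms by subtracting sphere 1 from 2 and 3
[-0.6679 0.2530 -0.1928]·P = -0.0276;  [-0.7480 -0.3916 -0.1095]·P = -0.0084
Cramer: x(z) = 0.0287-0.2290z;  y(z) = -0.0334+0.1577z
into |P−S₁|² = l²: 1.0773z² + 0.1985z + -0.1923 = 0;  Δ = 0.8680;  z = -0.5245 or 0.3403 → z<0 root = -0.5245
x = 0.1488, y = -0.1161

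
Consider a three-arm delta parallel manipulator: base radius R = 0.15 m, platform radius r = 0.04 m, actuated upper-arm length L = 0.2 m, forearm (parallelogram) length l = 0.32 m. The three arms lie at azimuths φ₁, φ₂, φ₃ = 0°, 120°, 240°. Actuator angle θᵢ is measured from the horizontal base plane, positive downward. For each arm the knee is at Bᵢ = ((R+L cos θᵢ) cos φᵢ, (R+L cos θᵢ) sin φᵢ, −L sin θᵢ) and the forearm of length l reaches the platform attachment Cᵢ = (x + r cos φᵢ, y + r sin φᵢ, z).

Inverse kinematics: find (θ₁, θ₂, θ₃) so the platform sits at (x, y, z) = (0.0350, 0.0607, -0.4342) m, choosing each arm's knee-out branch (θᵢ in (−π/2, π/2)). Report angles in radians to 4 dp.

θ₁ = 1.0474, θ₂ = 1.0472, θ₃ = 1.3965

φ1=0.0° → target in arm frame (0.0350, 0.0607)
  e−x'=0.0750;  (l²−L²−(e−x')²−y'²−z²)/2L = -0.3386
  θ1 = atan2(B,A) + arccos(C/0.4406) = 1.0474
rotate P by −φ2: (0.0351, -0.0607, -0.4342)
  e−x'=0.0749;  (l²−L²−(e−x')²−y'²−z²)/2L = -0.3386
  γ=atan2(-0.4342,0.0749)=-1.3999;  ψ=arccos(-0.7684)=2.4471;  θ2=γ+ψ≈1.0472
arm 3 (φ=240.0°): x'=-0.0701, y'=0.0000
  A=0.1801, B=-0.4342, C=(l²−L²−A²−y'²−z²)/(2L)=-0.3964
  θ3 = atan2(B,A) + arccos(C/0.4701) = 1.3965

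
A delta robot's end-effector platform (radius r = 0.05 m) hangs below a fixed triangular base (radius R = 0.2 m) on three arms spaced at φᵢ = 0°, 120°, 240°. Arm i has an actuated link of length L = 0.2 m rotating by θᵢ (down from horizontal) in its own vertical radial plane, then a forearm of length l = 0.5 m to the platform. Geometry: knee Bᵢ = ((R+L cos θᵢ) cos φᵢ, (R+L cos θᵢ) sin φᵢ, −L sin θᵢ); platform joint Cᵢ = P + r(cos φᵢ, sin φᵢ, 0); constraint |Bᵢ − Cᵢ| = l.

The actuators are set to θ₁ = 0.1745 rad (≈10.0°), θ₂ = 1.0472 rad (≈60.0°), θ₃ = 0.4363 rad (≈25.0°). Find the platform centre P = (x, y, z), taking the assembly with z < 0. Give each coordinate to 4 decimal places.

φ1=0.0°: virtual centre (0.3470, 0.0000, -0.0347), radius l
arm 2 at φ=120.0°: (R−r)+L cos θ2 = 0.2500;  O2 = (-0.1250, 0.2165, -0.1732)
φ3=240.0°: virtual centre (-0.1656, -0.2869, -0.0845), radius l
subtract pairs → two planes through P
plane₁₂: -0.9439x+0.4330y+-0.2770z = -0.0291
det = 0.9855;  x = 0.0190+-0.2050z,  y = -0.0257+0.1927z
sphere 1 gives Az²+Bz+C=0 with A=1.0792, B=0.1940, C=-0.1406;  B²−4AC=0.6444;  roots -0.4618, 0.2821;  negative root z = -0.4618
x = 0.1137, y = -0.1148

(0.1137, -0.1148, -0.4618)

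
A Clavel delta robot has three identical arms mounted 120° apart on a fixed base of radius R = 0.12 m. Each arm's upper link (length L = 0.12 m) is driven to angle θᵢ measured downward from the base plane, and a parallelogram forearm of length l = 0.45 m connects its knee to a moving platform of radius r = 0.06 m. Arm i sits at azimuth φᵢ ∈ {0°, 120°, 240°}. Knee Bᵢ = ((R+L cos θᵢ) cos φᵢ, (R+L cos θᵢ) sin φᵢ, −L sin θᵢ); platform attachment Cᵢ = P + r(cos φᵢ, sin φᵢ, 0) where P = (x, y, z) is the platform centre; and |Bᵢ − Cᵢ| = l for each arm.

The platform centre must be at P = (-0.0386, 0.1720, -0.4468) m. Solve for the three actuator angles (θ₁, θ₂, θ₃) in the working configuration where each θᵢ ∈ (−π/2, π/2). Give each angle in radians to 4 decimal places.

arm 1 (φ=0.0°): x'=-0.0386, y'=0.1720
  A=0.0986, B=-0.4468, C=(l²−L²−A²−y'²−z²)/(2L)=-0.2118
  √(A²+B²)=0.4576;  θ1 = -1.3536+2.0521 ≈ 0.6985
φ2=120.0° → target in arm frame (0.1683, -0.0526)
  A cos θ + B sin θ = C:  -0.1083·cos θ + -0.4468·sin θ = -0.1084
  θ2 = atan2(B,A) + arccos(C/0.4597) = 0.0003
rotate P by −φ3: (-0.1297, -0.1194, -0.4468)
  e−x'=0.1897;  (l²−L²−(e−x')²−y'²−z²)/2L = -0.2573
  γ=atan2(-0.4468,0.1897)=-1.1694;  ψ=arccos(-0.5302)=2.1296;  θ3=γ+ψ≈0.9602

θ₁ = 0.6985, θ₂ = 0.0003, θ₃ = 0.9602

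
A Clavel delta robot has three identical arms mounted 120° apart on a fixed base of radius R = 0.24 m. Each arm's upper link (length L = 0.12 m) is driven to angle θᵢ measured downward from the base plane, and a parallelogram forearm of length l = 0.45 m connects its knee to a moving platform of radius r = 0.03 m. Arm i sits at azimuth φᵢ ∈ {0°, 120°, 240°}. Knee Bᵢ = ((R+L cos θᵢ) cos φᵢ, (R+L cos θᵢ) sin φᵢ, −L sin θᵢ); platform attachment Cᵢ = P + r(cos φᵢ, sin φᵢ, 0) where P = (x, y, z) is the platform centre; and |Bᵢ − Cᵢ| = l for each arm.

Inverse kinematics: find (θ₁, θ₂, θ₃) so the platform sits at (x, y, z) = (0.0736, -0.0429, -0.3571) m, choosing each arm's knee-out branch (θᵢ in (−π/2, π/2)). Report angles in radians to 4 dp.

θ₁ = -0.0879, θ₂ = 0.8726, θ₃ = 0.4364

rotate P by −φ1: (0.0736, -0.0429, -0.3571)
  A=0.1364, B=-0.3571, C=(l²−L²−A²−y'²−z²)/(2L)=0.1672
  θ1 = atan2(B,A) + arccos(C/0.3823) = -0.0879
rotate P by −φ2: (-0.0740, -0.0423, -0.3571)
  A=0.2840, B=-0.3571, C=(l²−L²−A²−y'²−z²)/(2L)=-0.0910
  θ2 = atan2(B,A) + arccos(C/0.4562) = 0.8726
rotate P by −φ3: (0.0004, 0.0852, -0.3571)
  A cos θ + B sin θ = C:  0.2096·cos θ + -0.3571·sin θ = 0.0390
  γ=atan2(-0.3571,0.2096)=-1.0399;  ψ=arccos(0.0943)=1.4764;  θ3=γ+ψ≈0.4364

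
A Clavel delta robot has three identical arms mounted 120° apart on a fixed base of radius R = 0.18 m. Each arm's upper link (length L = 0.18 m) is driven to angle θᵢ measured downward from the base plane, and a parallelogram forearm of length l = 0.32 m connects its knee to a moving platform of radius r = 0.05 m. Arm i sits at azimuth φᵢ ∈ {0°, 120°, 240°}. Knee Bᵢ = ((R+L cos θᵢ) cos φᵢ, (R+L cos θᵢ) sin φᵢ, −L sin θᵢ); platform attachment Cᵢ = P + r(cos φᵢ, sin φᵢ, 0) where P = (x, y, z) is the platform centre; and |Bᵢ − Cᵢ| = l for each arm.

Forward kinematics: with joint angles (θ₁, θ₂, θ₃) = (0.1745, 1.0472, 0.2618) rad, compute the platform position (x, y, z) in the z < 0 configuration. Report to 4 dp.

arm 1 at φ=0.0°: ρ1 = 0.3073;  O1 = (0.3073, 0.0000, -0.0313)
O2 = (0.2200·cos120.0°, 0.2200·sin120.0°, -0.1559) = (-0.1100, 0.1905, -0.1559)
φ3=240.0°: virtual centre (-0.1519, -0.2632, -0.0466), radius l
eliminate P² terms by subtracting sphere 1 from 2 and 3
plane₁₂: -0.8345x+0.3811y+-0.2493z = -0.0227
det = 0.7892;  x = 0.0156+-0.1810z,  y = -0.0255+0.2576z
sphere 1 gives Az²+Bz+C=0 with A=1.0992, B=0.1550, C=-0.0157;  B²−4AC=0.0930;  roots -0.2092, 0.0682;  negative root z = -0.2092
x = 0.0534, y = -0.0794

(0.0534, -0.0794, -0.2092)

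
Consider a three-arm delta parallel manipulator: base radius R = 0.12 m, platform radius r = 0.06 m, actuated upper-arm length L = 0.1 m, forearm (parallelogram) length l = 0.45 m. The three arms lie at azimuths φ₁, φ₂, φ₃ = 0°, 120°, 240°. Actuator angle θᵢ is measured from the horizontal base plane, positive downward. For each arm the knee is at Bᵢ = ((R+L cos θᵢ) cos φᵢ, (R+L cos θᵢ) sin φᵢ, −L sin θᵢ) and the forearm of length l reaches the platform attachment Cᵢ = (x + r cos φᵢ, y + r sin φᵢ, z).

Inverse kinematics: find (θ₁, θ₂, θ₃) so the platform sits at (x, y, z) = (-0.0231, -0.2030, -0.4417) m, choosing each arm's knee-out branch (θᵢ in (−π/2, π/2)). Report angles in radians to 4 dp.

θ₁ = 0.7854, θ₂ = 1.2214, θ₃ = -0.0001

φ1=0.0° → target in arm frame (-0.0231, -0.2030)
  A=0.0831, B=-0.4417, C=(l²−L²−A²−y'²−z²)/(2L)=-0.2536
  γ=atan2(-0.4417,0.0831)=-1.3848;  ψ=arccos(-0.5642)=2.1702;  θ1=γ+ψ≈0.7854
rotate P by −φ2: (-0.1643, 0.1215, -0.4417)
  e−x'=0.2243;  (l²−L²−(e−x')²−y'²−z²)/2L = -0.3383
  √(A²+B²)=0.4954;  θ2 = -1.1010+2.3224 ≈ 1.2214
φ3=240.0° → target in arm frame (0.1874, 0.0815)
  A=-0.1274, B=-0.4417, C=(l²−L²−A²−y'²−z²)/(2L)=-0.1273
  γ=atan2(-0.4417,-0.1274)=-1.8515;  ψ=arccos(-0.2769)=1.8514;  θ3=γ+ψ≈-0.0001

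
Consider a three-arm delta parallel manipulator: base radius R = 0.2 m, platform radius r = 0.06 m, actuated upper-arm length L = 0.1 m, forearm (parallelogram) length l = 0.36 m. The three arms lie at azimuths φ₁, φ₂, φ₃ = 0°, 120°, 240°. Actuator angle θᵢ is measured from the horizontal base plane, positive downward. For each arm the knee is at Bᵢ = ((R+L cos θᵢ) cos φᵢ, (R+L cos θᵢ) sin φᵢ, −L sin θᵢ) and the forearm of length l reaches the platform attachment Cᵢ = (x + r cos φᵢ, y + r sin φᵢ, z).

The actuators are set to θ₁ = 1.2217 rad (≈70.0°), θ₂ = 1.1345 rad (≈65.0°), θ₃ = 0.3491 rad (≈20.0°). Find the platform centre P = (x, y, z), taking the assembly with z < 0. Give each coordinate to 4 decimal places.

φ1=0.0°: virtual centre (0.1742, 0.0000, -0.0940), radius l
S2 = (0.1823·cos120.0°, 0.1823·sin120.0°, -0.0906) = (-0.0911, 0.1578, -0.0906)
arm 3 at φ=240.0°: e+L cos θ3 = 0.2340;  S3 = (-0.1170, -0.2026, -0.0342)
|S₂|²−|S₁|² = 0.0023;  |S₃|²−|S₁|² = 0.0167
[-0.5307 0.3157 0.0067]·P = 0.0023;  [-0.5824 -0.4052 0.1195]·P = 0.0167
det = 0.3989;  x = -0.0155+0.1014z,  y = -0.0190+0.1493z
into |P−S₁|² = l²: 1.0326z² + 0.1438z + -0.0844 = 0;  Δ = 0.3693;  z = -0.3639 or 0.2246 → z<0 root = -0.3639
x = -0.0524, y = -0.0733

(-0.0524, -0.0733, -0.3639)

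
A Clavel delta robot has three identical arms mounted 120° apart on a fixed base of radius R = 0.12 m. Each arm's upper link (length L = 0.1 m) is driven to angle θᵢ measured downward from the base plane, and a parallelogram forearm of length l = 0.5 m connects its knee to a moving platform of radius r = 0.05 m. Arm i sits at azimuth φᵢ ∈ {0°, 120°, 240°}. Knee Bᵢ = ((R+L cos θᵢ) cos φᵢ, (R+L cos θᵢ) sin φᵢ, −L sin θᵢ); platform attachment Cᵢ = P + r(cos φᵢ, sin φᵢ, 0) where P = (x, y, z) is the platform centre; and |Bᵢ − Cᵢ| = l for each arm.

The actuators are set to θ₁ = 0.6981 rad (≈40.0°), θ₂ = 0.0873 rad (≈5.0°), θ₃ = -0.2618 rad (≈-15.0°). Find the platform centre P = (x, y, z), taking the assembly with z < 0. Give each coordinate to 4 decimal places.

(-0.1525, -0.0549, -0.4612)

φ1=0.0°: virtual centre (0.1466, 0.0000, -0.0643), radius l
centre 2 = (0.1696·cos120.0°, 0.1696·sin120.0°, -0.0087) = (-0.0848, 0.1469, -0.0087)
centre 3 = (0.1666·cos240.0°, 0.1666·sin240.0°, 0.0259) = (-0.0833, -0.1443, 0.0259)
|centre ₂|²−|centre ₁|² = 0.0032;  |centre ₃|²−|centre ₁|² = 0.0028
linear system: -0.4628x+0.2938y = 0.0032−0.1111z; -0.4598x+-0.2885y = 0.0028−0.1803z
det = 0.2686;  x = -0.0065+0.3166z,  y = 0.0007+0.1205z
quadratic in z: (1.1147)z²+(0.0318)z+(-0.2224)=0, √Δ=0.9964 → z ∈ {-0.4612, 0.4327}; z = -0.4612 (taking z<0)
x = -0.1525, y = -0.0549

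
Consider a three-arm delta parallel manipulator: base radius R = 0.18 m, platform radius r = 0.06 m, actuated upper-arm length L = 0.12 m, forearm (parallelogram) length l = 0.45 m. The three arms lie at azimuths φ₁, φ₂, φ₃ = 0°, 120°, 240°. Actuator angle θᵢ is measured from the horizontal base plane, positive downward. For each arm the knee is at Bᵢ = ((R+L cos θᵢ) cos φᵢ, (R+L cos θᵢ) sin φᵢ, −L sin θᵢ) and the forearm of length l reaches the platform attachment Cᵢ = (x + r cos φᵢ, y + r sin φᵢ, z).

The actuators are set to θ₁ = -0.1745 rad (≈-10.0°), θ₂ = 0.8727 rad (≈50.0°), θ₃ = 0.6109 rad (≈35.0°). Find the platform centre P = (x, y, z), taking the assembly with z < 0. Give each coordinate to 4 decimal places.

(0.1346, -0.0377, -0.4155)

φ1=0.0°: virtual centre (0.2382, 0.0000, 0.0208), radius l
φ2=120.0°: virtual centre (-0.0986, 0.1707, -0.0919), radius l
centre 3 = (0.2183·cos240.0°, 0.2183·sin240.0°, -0.0688) = (-0.1091, -0.1890, -0.0688)
subtract pairs → two planes through P
linear system: -0.6735x+0.3414y = -0.0099−-0.2255z; -0.6947x+-0.3781y = -0.0048−-0.1793z
det = 0.4918;  x = 0.0109+-0.2979z,  y = -0.0074+0.0730z
into |P−centre ₁|² = l²: 1.0941z² + 0.0927z + -0.1503 = 0;  Δ = 0.6665;  z = -0.4155 or 0.3308 → z<0 root = -0.4155
x = 0.1346, y = -0.0377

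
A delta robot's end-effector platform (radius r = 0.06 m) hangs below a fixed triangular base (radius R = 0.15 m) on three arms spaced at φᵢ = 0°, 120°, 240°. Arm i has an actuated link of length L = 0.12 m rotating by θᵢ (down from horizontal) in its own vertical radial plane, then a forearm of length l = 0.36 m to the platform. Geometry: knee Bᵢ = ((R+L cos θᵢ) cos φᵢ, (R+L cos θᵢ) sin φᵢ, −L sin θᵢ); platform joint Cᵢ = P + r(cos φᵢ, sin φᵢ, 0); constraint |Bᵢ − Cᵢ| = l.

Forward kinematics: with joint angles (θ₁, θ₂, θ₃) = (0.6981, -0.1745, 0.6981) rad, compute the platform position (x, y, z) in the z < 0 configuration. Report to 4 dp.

(-0.0575, 0.0995, -0.3269)

arm 1 at φ=0.0°: ρ1 = 0.1819;  S1 = (0.1819, 0.0000, -0.0771)
S2 = (0.2082·cos120.0°, 0.2082·sin120.0°, 0.0208) = (-0.1041, 0.1803, 0.0208)
φ3=240.0°: virtual centre (-0.0910, -0.1576, -0.0771), radius l
subtract pairs → two planes through P
[-0.5720 0.3606 0.1959]·P = 0.0047;  [-0.5458 -0.3151 0.0000]·P = 0.0000
Cramer: x(z) = -0.0039+0.1637z;  y(z) = 0.0068-0.2836z
into |P−S₁|² = l²: 1.1072z² + 0.0895z + -0.0891 = 0;  Δ = 0.4024;  z = -0.3269 or 0.2460 → z<0 root = -0.3269
x = -0.0575, y = 0.0995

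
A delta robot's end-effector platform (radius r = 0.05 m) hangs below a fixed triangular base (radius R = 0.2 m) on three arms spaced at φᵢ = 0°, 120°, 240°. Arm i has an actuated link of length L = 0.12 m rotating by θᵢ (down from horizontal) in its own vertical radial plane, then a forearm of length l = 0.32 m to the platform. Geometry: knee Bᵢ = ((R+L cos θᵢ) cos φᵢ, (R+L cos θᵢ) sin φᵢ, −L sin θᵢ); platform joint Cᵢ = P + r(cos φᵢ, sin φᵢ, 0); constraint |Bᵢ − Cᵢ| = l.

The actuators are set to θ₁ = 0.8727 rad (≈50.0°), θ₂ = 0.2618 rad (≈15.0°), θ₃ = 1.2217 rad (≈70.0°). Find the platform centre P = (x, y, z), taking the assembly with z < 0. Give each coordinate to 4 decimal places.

(-0.0093, 0.0872, -0.2892)

arm 1 at φ=0.0°: (R−r)+L cos θ1 = 0.2271;  O1 = (0.2271, 0.0000, -0.0919)
φ2=120.0°: virtual centre (-0.1330, 0.2303, -0.0311), radius l
φ3=240.0°: virtual centre (-0.0955, -0.1655, -0.1128), radius l
|O₂|²−|O₁|² = 0.0116;  |O₃|²−|O₁|² = -0.0108
plane₁₂: -0.7202x+0.4606y+0.1217z = 0.0116
det = 0.5355;  x = 0.0021+0.0394z,  y = 0.0286+-0.2027z
sphere 1 gives Az²+Bz+C=0 with A=1.0427, B=0.1545, C=-0.0425;  B²−4AC=0.2011;  roots -0.2892, 0.1410;  negative root z = -0.2892
x = -0.0093, y = 0.0872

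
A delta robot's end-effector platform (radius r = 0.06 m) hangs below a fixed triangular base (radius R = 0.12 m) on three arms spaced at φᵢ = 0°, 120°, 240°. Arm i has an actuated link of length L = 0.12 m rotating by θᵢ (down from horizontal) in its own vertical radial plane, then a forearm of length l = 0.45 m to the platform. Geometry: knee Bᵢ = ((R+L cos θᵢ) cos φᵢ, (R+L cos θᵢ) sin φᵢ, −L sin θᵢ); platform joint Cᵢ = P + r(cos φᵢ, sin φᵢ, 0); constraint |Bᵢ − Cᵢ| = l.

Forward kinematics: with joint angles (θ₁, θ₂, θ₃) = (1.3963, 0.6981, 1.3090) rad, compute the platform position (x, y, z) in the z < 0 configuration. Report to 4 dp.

(-0.0786, 0.1030, -0.5262)

φ1=0.0°: virtual centre (0.0808, 0.0000, -0.1182), radius l
φ2=120.0°: virtual centre (-0.0760, 0.1316, -0.0771), radius l
arm 3 at φ=240.0°: (R−r)+L cos θ3 = 0.0911;  centre 3 = (-0.0455, -0.0789, -0.1159)
eliminate P² terms by subtracting sphere 1 from 2 and 3
[-0.3136 0.2631 0.0821]·P = 0.0085;  [-0.2527 -0.1577 0.0045]·P = 0.0012
Cramer: x(z) = -0.0144+0.1219z;  y(z) = 0.0153-0.1666z
into |P−centre ₁|² = l²: 1.0426z² + 0.2080z + -0.1792 = 0;  Δ = 0.7908;  z = -0.5262 or 0.3267 → z<0 root = -0.5262
x = -0.0786, y = 0.1030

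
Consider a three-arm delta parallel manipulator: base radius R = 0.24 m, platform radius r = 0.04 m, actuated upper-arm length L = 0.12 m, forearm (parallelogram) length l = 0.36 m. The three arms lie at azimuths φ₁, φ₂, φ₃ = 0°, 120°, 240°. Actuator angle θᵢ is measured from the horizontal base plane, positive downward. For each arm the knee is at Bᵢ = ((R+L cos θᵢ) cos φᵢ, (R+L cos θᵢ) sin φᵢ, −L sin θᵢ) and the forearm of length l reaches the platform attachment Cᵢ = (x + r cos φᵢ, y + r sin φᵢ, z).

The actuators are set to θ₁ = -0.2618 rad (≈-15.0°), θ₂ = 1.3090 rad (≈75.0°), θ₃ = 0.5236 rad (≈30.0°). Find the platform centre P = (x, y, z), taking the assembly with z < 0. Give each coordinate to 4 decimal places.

arm 1 at φ=0.0°: (R−r)+L cos θ1 = 0.3159;  O1 = (0.3159, 0.0000, 0.0311)
φ2=120.0°: virtual centre (-0.1155, 0.2001, -0.1159), radius l
φ3=240.0°: virtual centre (-0.1520, -0.2632, -0.0600), radius l
eliminate P² terms by subtracting sphere 1 from 2 and 3
linear system: -0.8629x+0.4002y = -0.0339−-0.2939z; -0.9357x+-0.5264y = -0.0048−-0.1821z
det = 0.8287;  x = 0.0239+-0.2747z,  y = -0.0333+0.1423z
into |P−O₁|² = l²: 1.0957z² + 0.0888z + -0.0422 = 0;  Δ = 0.1930;  z = -0.2410 or 0.1600 → z<0 root = -0.2410
x = 0.0901, y = -0.0676

(0.0901, -0.0676, -0.2410)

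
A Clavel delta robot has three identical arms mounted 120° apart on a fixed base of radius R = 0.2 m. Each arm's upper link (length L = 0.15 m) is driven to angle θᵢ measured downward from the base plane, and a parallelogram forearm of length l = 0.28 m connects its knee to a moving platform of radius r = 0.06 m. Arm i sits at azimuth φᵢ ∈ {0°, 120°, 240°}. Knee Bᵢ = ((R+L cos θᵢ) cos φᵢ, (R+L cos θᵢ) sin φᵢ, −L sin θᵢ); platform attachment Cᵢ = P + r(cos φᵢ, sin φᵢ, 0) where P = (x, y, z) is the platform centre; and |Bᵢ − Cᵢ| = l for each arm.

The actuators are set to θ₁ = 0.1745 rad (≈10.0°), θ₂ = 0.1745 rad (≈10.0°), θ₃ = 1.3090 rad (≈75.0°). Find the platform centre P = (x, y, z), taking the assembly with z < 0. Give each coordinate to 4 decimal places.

arm 1 at φ=0.0°: e+L cos θ1 = 0.2877;  O1 = (0.2877, 0.0000, -0.0260)
φ2=120.0°: virtual centre (-0.1439, 0.2492, -0.0260), radius l
φ3=240.0°: virtual centre (-0.0894, -0.1549, -0.1449), radius l
eliminate P² terms by subtracting sphere 1 from 2 and 3
plane₁₂: -0.8632x+0.4983y+0.0000z = 0.0000
Cramer: x(z) = 0.0236-0.1842z;  y(z) = 0.0409-0.3190z
into |P−O₁|² = l²: 1.1357z² + 0.1233z + -0.0063 = 0;  Δ = 0.0438;  z = -0.1464 or 0.0379 → z<0 root = -0.1464
x = 0.0506, y = 0.0876

(0.0506, 0.0876, -0.1464)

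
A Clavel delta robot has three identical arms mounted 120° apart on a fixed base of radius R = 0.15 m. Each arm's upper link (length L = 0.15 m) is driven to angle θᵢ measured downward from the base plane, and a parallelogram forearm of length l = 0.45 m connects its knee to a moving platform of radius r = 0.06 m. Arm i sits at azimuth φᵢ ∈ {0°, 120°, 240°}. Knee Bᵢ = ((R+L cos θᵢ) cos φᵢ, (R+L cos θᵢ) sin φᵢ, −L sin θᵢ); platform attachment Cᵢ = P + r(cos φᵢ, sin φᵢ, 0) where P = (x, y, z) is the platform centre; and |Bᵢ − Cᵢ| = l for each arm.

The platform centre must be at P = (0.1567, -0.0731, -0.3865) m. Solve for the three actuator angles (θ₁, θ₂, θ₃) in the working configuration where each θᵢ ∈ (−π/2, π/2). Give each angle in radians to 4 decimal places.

φ1=0.0° → target in arm frame (0.1567, -0.0731)
  e−x'=-0.0667;  (l²−L²−(e−x')²−y'²−z²)/2L = 0.0694
  θ1 = atan2(B,A) + arccos(C/0.3922) = -0.3488
rotate P by −φ2: (-0.1417, -0.0992, -0.3865)
  A cos θ + B sin θ = C:  0.2317·cos θ + -0.3865·sin θ = -0.1096
  γ=atan2(-0.3865,0.2317)=-1.0308;  ψ=arccos(-0.2432)=1.8165;  θ2=γ+ψ≈0.7856
arm 3 (φ=240.0°): x'=-0.0150, y'=0.1723
  A cos θ + B sin θ = C:  0.1050·cos θ + -0.3865·sin θ = -0.0336
  √(A²+B²)=0.4005;  θ3 = -1.3054+1.6549 ≈ 0.3494

θ₁ = -0.3488, θ₂ = 0.7856, θ₃ = 0.3494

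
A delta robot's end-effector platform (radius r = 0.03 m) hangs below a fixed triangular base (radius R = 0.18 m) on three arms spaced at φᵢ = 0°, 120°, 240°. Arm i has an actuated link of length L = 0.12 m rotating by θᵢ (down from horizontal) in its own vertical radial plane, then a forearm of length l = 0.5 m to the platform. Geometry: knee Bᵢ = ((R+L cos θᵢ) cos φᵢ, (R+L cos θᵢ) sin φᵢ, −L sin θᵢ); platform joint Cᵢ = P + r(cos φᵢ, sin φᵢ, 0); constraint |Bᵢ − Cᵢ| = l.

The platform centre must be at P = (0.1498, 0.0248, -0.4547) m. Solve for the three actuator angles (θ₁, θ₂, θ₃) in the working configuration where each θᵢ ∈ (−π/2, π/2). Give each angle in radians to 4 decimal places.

θ₁ = -0.2612, θ₂ = 0.6980, θ₃ = 0.8729

rotate P by −φ1: (0.1498, 0.0248, -0.4547)
  A cos θ + B sin θ = C:  0.0002·cos θ + -0.4547·sin θ = 0.1176
  θ1 = atan2(B,A) + arccos(C/0.4547) = -0.2612
arm 2 (φ=120.0°): x'=-0.0534, y'=-0.1421
  A cos θ + B sin θ = C:  0.2034·cos θ + -0.4547·sin θ = -0.1364
  θ2 = atan2(B,A) + arccos(C/0.4981) = 0.6980
rotate P by −φ3: (-0.0964, 0.1173, -0.4547)
  A=0.2464, B=-0.4547, C=(l²−L²−A²−y'²−z²)/(2L)=-0.1901
  √(A²+B²)=0.5172;  θ3 = -1.0742+1.9472 ≈ 0.8729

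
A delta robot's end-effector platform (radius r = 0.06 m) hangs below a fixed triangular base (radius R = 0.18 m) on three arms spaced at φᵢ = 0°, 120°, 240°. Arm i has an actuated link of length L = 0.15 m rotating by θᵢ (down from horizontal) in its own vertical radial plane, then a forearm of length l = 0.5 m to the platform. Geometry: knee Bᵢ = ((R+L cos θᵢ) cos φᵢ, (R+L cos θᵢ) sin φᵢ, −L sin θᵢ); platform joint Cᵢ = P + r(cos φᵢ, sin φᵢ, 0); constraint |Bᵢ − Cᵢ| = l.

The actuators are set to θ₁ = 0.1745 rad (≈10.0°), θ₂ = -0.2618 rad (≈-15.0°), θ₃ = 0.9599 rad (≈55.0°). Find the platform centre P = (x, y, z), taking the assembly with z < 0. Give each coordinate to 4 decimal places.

(0.0404, 0.1902, -0.4287)

centre 1 = (0.2677·cos0.0°, 0.2677·sin0.0°, -0.0260) = (0.2677, 0.0000, -0.0260)
φ2=120.0°: virtual centre (-0.1324, 0.2294, 0.0388), radius l
arm 3 at φ=240.0°: ρ3 = 0.2060;  centre 3 = (-0.1030, -0.1784, -0.1229)
|centre ₂|²−|centre ₁|² = -0.0007;  |centre ₃|²−|centre ₁|² = -0.0148
[-0.8003 0.4588 0.1297]·P = -0.0007;  [-0.7415 -0.3569 -0.1937]·P = -0.0148
Cramer: x(z) = 0.0112-0.0680z;  y(z) = 0.0181-0.4014z
into |P−centre ₁|² = l²: 1.1657z² + 0.0724z + -0.1832 = 0;  Δ = 0.8595;  z = -0.4287 or 0.3666 → z<0 root = -0.4287
x = 0.0404, y = 0.1902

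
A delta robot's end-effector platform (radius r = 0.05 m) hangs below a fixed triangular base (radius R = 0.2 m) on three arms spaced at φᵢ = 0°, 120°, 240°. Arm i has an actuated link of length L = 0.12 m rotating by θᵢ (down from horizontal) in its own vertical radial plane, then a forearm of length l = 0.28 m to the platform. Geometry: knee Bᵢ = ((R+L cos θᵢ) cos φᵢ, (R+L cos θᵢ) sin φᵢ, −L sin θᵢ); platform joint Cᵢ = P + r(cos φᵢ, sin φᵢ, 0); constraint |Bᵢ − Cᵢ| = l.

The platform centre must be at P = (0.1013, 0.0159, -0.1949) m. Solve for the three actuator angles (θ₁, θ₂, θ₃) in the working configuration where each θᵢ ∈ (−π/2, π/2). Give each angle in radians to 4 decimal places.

θ₁ = -0.2616, θ₂ = 1.0469, θ₃ = 1.2213

rotate P by −φ1: (0.1013, 0.0159, -0.1949)
  e−x'=0.0487;  (l²−L²−(e−x')²−y'²−z²)/2L = 0.0975
  γ=atan2(-0.1949,0.0487)=-1.3259;  ψ=arccos(0.4851)=1.0643;  θ1=γ+ψ≈-0.2616
arm 2 (φ=120.0°): x'=-0.0369, y'=-0.0957
  A cos θ + B sin θ = C:  0.1869·cos θ + -0.1949·sin θ = -0.0753
  γ=atan2(-0.1949,0.1869)=-0.8064;  ψ=arccos(-0.2788)=1.8533;  θ2=γ+ψ≈1.0469
φ3=240.0° → target in arm frame (-0.0644, 0.0798)
  e−x'=0.2144;  (l²−L²−(e−x')²−y'²−z²)/2L = -0.1097
  √(A²+B²)=0.2898;  θ3 = -0.7377+1.9590 ≈ 1.2213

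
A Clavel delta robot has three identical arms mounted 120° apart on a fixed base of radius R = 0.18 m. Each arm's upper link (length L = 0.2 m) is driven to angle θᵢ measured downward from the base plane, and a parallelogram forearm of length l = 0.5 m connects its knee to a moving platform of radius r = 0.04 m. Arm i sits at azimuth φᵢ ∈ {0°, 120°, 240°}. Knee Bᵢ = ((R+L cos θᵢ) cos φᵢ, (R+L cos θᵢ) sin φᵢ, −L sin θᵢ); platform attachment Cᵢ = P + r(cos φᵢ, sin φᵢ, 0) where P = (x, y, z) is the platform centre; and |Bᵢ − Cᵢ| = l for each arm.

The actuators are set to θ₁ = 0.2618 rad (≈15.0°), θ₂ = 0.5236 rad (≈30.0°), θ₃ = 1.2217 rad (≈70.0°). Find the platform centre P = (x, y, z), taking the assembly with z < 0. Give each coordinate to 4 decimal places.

arm 1 at φ=0.0°: (R−r)+L cos θ1 = 0.3332;  centre 1 = (0.3332, 0.0000, -0.0518)
arm 2 at φ=120.0°: (R−r)+L cos θ2 = 0.3132;  centre 2 = (-0.1566, 0.2712, -0.1000)
centre 3 = (0.2084·cos240.0°, 0.2084·sin240.0°, -0.1879) = (-0.1042, -0.1805, -0.1879)
|centre ₂|²−|centre ₁|² = -0.0056;  |centre ₃|²−|centre ₁|² = -0.0349
plane₁₂: -0.9796x+0.5425y+-0.0965z = -0.0056
Cramer: x(z) = 0.0253-0.2205z;  y(z) = 0.0354-0.2202z
quadratic in z: (1.0971)z²+(0.2237)z+(-0.1513)=0, √Δ=0.8449 → z ∈ {-0.4870, 0.2831}; z = -0.4870 (taking z<0)
x = 0.1327, y = 0.1427

(0.1327, 0.1427, -0.4870)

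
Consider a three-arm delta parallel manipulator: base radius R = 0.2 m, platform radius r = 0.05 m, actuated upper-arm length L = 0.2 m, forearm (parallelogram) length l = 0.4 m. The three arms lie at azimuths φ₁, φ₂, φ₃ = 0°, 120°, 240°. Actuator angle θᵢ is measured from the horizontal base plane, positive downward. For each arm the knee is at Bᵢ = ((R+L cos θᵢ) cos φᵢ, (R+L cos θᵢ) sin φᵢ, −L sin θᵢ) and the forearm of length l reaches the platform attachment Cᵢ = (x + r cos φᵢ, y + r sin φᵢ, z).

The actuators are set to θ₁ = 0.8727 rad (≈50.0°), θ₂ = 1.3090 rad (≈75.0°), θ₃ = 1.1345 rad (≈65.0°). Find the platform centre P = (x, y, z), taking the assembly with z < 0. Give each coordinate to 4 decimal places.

(0.0677, -0.0314, -0.4916)

centre 1 = (0.2786·cos0.0°, 0.2786·sin0.0°, -0.1532) = (0.2786, 0.0000, -0.1532)
centre 2 = (0.2018·cos120.0°, 0.2018·sin120.0°, -0.1932) = (-0.1009, 0.1747, -0.1932)
arm 3 at φ=240.0°: ρ3 = 0.2345;  centre 3 = (-0.1173, -0.2031, -0.1813)
eliminate P² terms by subtracting sphere 1 from 2 and 3
linear system: -0.7589x+0.3495y = -0.0230−-0.0799z; -0.7916x+-0.4062y = -0.0132−-0.0561z
Cramer: x(z) = 0.0239-0.0890z;  y(z) = -0.0140+0.0354z
sphere 1 gives Az²+Bz+C=0 with A=1.0092, B=0.3508, C=-0.0715;  B²−4AC=0.4116;  roots -0.4916, 0.1441;  negative root z = -0.4916
x = 0.0677, y = -0.0314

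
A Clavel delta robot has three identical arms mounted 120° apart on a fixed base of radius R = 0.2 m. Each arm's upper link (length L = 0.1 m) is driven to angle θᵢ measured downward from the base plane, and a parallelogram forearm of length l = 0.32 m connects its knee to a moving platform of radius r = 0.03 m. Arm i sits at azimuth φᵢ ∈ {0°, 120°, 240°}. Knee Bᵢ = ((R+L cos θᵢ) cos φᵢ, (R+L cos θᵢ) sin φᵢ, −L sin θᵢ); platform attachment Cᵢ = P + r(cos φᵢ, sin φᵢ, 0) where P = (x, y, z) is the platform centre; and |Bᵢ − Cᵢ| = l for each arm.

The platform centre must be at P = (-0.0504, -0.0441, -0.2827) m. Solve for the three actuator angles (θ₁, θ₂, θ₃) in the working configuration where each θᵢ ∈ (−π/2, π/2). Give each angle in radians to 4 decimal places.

arm 1 (φ=0.0°): x'=-0.0504, y'=-0.0441
  A=0.2204, B=-0.2827, C=(l²−L²−A²−y'²−z²)/(2L)=-0.1902
  √(A²+B²)=0.3585;  θ1 = -0.9086+2.1301 ≈ 1.2215
arm 2 (φ=120.0°): x'=-0.0130, y'=0.0657
  e−x'=0.1830;  (l²−L²−(e−x')²−y'²−z²)/2L = -0.1266
  γ=atan2(-0.2827,0.1830)=-0.9963;  ψ=arccos(-0.3760)=1.9562;  θ2=γ+ψ≈0.9599
arm 3 (φ=240.0°): x'=0.0634, y'=-0.0216
  A=0.1066, B=-0.2827, C=(l²−L²−A²−y'²−z²)/(2L)=0.0032
  γ=atan2(-0.2827,0.1066)=-1.2102;  ψ=arccos(0.0107)=1.5601;  θ3=γ+ψ≈0.3499

θ₁ = 1.2215, θ₂ = 0.9599, θ₃ = 0.3499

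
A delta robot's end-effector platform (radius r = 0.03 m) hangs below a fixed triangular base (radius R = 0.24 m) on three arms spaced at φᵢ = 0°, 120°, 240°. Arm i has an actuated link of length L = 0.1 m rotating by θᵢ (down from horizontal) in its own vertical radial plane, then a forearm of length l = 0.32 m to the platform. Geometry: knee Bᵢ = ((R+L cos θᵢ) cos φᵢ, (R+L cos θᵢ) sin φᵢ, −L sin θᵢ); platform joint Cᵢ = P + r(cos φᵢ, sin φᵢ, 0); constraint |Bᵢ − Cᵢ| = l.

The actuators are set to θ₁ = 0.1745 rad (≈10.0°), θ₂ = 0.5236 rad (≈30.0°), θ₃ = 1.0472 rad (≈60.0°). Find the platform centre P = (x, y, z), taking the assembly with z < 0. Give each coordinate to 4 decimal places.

(0.0360, 0.0312, -0.1822)

φ1=0.0°: virtual centre (0.3085, 0.0000, -0.0174), radius l
O2 = (0.2966·cos120.0°, 0.2966·sin120.0°, -0.0500) = (-0.1483, 0.2569, -0.0500)
arm 3 at φ=240.0°: (R−r)+L cos θ3 = 0.2600;  O3 = (-0.1300, -0.2252, -0.0866)
subtract pairs → two planes through P
[-0.9136 0.5137 -0.0653]·P = -0.0050;  [-0.8770 -0.4503 -0.1385]·P = -0.0204
Cramer: x(z) = 0.0147-0.1166z;  y(z) = 0.0165-0.0804z
sphere 1 gives Az²+Bz+C=0 with A=1.0201, B=0.1006, C=-0.0155;  B²−4AC=0.0735;  roots -0.1822, 0.0836;  negative root z = -0.1822
x = 0.0360, y = 0.0312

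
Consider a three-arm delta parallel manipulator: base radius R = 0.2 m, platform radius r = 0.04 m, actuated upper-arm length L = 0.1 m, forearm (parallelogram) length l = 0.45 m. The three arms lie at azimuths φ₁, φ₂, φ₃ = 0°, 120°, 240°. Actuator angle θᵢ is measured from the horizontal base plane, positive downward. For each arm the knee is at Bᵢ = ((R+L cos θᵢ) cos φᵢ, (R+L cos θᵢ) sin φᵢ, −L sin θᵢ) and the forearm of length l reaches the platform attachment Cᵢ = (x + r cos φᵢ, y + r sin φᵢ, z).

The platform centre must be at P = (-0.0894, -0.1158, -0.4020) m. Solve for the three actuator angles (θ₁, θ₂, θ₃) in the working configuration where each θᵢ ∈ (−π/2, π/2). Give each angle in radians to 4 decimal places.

θ₁ = 1.0475, θ₂ = 0.8729, θ₃ = -0.3487

rotate P by −φ1: (-0.0894, -0.1158, -0.4020)
  A cos θ + B sin θ = C:  0.2494·cos θ + -0.4020·sin θ = -0.2236
  θ1 = atan2(B,A) + arccos(C/0.4731) = 1.0475
φ2=120.0° → target in arm frame (-0.0556, 0.1353)
  A=0.2156, B=-0.4020, C=(l²−L²−A²−y'²−z²)/(2L)=-0.1695
  γ=atan2(-0.4020,0.2156)=-1.0785;  ψ=arccos(-0.3715)=1.9514;  θ2=γ+ψ≈0.8729
φ3=240.0° → target in arm frame (0.1450, -0.0195)
  A cos θ + B sin θ = C:  0.0150·cos θ + -0.4020·sin θ = 0.1514
  γ=atan2(-0.4020,0.0150)=-1.5335;  ψ=arccos(0.3765)=1.1848;  θ3=γ+ψ≈-0.3487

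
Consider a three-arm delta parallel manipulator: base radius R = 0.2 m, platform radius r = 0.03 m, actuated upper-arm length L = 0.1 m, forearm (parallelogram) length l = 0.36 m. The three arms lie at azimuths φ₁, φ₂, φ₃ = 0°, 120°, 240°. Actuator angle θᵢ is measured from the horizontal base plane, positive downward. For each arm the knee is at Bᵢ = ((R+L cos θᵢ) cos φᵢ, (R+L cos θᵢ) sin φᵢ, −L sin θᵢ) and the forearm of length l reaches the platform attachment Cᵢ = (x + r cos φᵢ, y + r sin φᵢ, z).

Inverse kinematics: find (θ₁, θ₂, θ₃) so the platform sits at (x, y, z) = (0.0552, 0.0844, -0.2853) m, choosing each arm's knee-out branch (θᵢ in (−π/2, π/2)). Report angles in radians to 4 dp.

θ₁ = 0.0872, θ₂ = 0.1748, θ₃ = 1.2217

φ1=0.0° → target in arm frame (0.0552, 0.0844)
  e−x'=0.1148;  (l²−L²−(e−x')²−y'²−z²)/2L = 0.0895
  √(A²+B²)=0.3075;  θ1 = -1.1882+1.2755 ≈ 0.0872
φ2=120.0° → target in arm frame (0.0455, -0.0900)
  A cos θ + B sin θ = C:  0.1245·cos θ + -0.2853·sin θ = 0.0730
  θ2 = atan2(B,A) + arccos(C/0.3113) = 0.1748
φ3=240.0° → target in arm frame (-0.1007, 0.0056)
  e−x'=0.2707;  (l²−L²−(e−x')²−y'²−z²)/2L = -0.1755
  √(A²+B²)=0.3933;  θ3 = -0.8117+2.0334 ≈ 1.2217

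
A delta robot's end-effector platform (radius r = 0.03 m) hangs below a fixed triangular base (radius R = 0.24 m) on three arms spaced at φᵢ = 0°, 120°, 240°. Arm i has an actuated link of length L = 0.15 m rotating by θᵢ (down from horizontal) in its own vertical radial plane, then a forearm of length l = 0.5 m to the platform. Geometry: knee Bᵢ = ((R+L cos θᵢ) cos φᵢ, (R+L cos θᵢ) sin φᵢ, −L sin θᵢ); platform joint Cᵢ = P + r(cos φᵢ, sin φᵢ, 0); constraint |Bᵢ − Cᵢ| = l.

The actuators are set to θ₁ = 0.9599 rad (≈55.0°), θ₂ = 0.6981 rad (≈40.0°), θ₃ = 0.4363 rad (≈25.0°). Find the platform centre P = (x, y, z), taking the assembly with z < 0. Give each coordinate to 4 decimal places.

(-0.0609, -0.0333, -0.4715)

S1 = (0.2960·cos0.0°, 0.2960·sin0.0°, -0.1229) = (0.2960, 0.0000, -0.1229)
φ2=120.0°: virtual centre (-0.1625, 0.2814, -0.0964), radius l
arm 3 at φ=240.0°: e+L cos θ3 = 0.3459;  S3 = (-0.1730, -0.2996, -0.0634)
eliminate P² terms by subtracting sphere 1 from 2 and 3
linear system: -0.9170x+0.5628y = 0.0121−0.0529z; -0.9380x+-0.5992y = 0.0210−0.1190z
det = 1.0773;  x = -0.0177+0.0916z,  y = -0.0073+0.0552z
quadratic in z: (1.0114)z²+(0.1875)z+(-0.1364)=0, √Δ=0.7662 → z ∈ {-0.4715, 0.2861}; z = -0.4715 (taking z<0)
x = -0.0609, y = -0.0333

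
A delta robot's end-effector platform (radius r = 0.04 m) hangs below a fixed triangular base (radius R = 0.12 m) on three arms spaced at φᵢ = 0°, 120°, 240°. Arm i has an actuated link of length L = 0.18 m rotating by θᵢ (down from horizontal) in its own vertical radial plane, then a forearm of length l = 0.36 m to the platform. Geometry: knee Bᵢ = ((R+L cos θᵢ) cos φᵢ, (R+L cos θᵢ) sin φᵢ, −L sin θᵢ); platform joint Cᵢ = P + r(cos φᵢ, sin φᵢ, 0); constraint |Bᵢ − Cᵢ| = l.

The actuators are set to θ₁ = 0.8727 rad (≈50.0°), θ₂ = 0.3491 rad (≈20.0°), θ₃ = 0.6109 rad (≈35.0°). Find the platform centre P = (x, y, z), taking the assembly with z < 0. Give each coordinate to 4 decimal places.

S1 = (0.1957·cos0.0°, 0.1957·sin0.0°, -0.1379) = (0.1957, 0.0000, -0.1379)
S2 = (0.2491·cos120.0°, 0.2491·sin120.0°, -0.0616) = (-0.1246, 0.2158, -0.0616)
φ3=240.0°: virtual centre (-0.1137, -0.1970, -0.1032), radius l
eliminate P² terms by subtracting sphere 1 from 2 and 3
plane₁₂: -0.6405x+0.4315y+0.1526z = 0.0086
det = 0.5194;  x = -0.0107+0.1733z,  y = 0.0039+-0.0964z
into |P−S₁|² = l²: 1.0393z² + 0.2035z + -0.0680 = 0;  Δ = 0.3240;  z = -0.3717 or 0.1759 → z<0 root = -0.3717
x = -0.0751, y = 0.0398

(-0.0751, 0.0398, -0.3717)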